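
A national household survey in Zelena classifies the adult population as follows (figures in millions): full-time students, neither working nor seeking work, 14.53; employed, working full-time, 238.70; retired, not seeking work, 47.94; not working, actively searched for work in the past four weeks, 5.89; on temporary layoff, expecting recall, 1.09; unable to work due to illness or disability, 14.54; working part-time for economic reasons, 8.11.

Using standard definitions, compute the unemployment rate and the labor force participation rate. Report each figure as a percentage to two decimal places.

Employed = 238.70 + 8.11 = 246.81 million (anyone who worked, including part-time for economic reasons, counts as employed).
Unemployed = 5.89 + 1.09 = 6.98 million (jobless and actively searching, or on temporary layoff).
Labor force = 246.81 + 6.98 = 253.79 million.
Not in labor force = 14.53 + 47.94 + 14.54 = 77.01 million (those not working and not actively searching are outside the labor force).
Civilian working-age population = 253.79 + 77.01 = 330.80 million.
Unemployment rate = 6.98 / 253.79 = 2.75%.
Labor force participation rate = 253.79 / 330.80 = 76.72%.

Unemployment rate ≈ 2.75%; labor force participation rate ≈ 76.72%.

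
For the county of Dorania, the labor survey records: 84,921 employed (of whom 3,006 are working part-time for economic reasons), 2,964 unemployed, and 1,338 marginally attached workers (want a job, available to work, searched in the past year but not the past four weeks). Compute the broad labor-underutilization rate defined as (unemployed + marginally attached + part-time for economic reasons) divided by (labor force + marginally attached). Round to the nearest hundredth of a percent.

Labor force = 84,921 + 2,964 = 87,885.
Numerator = 2,964 + 1,338 + 3,006 = 7,308.
Denominator = 87,885 + 1,338 = 89,223.
Broad rate = 7,308 / 89,223 = 8.19%.

Broad underutilization rate ≈ 8.19%.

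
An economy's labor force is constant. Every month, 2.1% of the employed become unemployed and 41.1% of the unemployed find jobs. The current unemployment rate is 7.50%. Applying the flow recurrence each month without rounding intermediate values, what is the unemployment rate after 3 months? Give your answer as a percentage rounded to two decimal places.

Unemployment rate after three months ≈ 5.34%.

With a fixed labor force, u_{t+1} = u_t + s·(1−u_t) − f·u_t = u_t·(1−s−f) + s.
Here 1−s−f = 0.568 and s = 0.021.
u_1 = 0.075000 × 0.568 + 0.021 = 0.063600.
u_2 = 0.063600 × 0.568 + 0.021 = 0.057125.
u_3 = 0.057125 × 0.568 + 0.021 = 0.053447.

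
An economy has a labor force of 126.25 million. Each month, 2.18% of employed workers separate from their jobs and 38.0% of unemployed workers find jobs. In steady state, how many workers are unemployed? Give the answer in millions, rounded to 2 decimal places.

Steady-state unemployment rate u* = s/(s+f) = 2.18/(2.18+38.0) = 0.054256.
Unemployed = u* × labor force = 0.054256 × 126.25 ≈ 6.85 million.

About 6.85 million are unemployed in steady state.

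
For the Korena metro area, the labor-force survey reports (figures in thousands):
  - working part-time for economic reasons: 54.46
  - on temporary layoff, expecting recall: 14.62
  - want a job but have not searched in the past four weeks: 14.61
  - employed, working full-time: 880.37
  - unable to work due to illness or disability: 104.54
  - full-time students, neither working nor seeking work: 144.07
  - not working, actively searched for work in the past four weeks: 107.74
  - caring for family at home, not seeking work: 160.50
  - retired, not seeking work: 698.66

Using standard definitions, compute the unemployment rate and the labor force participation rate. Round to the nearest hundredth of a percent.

Unemployment rate ≈ 11.57%; labor force participation rate ≈ 48.50%.

Employed = 54.46 + 880.37 = 934.83 thousand (anyone who worked, including part-time for economic reasons, counts as employed).
Unemployed = 14.62 + 107.74 = 122.36 thousand (jobless and actively searching, or on temporary layoff).
Labor force = 934.83 + 122.36 = 1,057.19 thousand.
Not in labor force = 14.61 + 104.54 + 144.07 + 160.50 + 698.66 = 1,122.38 thousand (those not working and not actively searching are outside the labor force — including those who want a job but have given up searching).
Civilian working-age population = 1,057.19 + 1,122.38 = 2,179.57 thousand.
Unemployment rate = 122.36 / 1,057.19 = 11.57%.
Labor force participation rate = 1,057.19 / 2,179.57 = 48.50%.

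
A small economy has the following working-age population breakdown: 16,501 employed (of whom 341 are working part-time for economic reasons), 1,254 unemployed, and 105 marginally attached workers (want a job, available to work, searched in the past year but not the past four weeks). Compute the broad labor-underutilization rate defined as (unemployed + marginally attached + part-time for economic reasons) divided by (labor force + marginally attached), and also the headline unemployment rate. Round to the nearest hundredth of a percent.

Labor force = 16,501 + 1,254 = 17,755.
Numerator = 1,254 + 105 + 341 = 1,700.
Denominator = 17,755 + 105 = 17,860.
Broad rate = 1,700 / 17,860 = 9.52%.
Headline unemployment rate = 1,254 / 17,755 = 7.06%.

Broad underutilization rate ≈ 9.52%; headline unemployment rate ≈ 7.06%.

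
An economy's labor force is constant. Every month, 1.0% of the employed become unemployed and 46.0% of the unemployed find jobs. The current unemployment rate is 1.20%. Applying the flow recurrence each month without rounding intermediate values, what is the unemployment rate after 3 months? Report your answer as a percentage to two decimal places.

Unemployment rate after three months ≈ 1.99%.

With a fixed labor force, u_{t+1} = u_t + s·(1−u_t) − f·u_t = u_t·(1−s−f) + s.
Here 1−s−f = 0.530 and s = 0.010.
u_1 = 0.012000 × 0.530 + 0.010 = 0.016360.
u_2 = 0.016360 × 0.530 + 0.010 = 0.018671.
u_3 = 0.018671 × 0.530 + 0.010 = 0.019896.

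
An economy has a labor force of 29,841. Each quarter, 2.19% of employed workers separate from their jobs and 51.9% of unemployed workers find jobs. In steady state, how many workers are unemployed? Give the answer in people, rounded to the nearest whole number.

Steady-state unemployment rate u* = s/(s+f) = 2.19/(2.19+51.9) = 0.040488.
Unemployed = u* × labor force = 0.040488 × 29,841 ≈ 1,208.

About 1,208 are unemployed in steady state.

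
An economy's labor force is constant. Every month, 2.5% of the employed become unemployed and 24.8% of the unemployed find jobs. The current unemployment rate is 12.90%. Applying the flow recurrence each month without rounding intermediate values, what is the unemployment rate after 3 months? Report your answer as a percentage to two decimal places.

Unemployment rate after three months ≈ 10.60%.

With a fixed labor force, u_{t+1} = u_t + s·(1−u_t) − f·u_t = u_t·(1−s−f) + s.
Here 1−s−f = 0.727 and s = 0.025.
u_1 = 0.129000 × 0.727 + 0.025 = 0.118783.
u_2 = 0.118783 × 0.727 + 0.025 = 0.111355.
u_3 = 0.111355 × 0.727 + 0.025 = 0.105955.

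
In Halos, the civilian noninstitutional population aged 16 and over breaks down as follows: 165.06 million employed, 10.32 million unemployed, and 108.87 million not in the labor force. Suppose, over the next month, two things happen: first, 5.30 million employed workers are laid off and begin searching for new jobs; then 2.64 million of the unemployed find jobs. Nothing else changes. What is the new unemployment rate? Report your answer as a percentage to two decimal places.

Initially, labor force = 165.06 + 10.32 = 175.38 million, so u = 10.32/175.38 = 5.88%.
After the first change, employed falls and unemployed rises by 5.30; labor force unchanged → E = 159.76, U = 15.62, labor force = 175.38 million.
After the second change, unemployed falls and employed rises by 2.64; labor force unchanged → E = 162.40, U = 12.98, labor force = 175.38 million.
New unemployment rate = 12.98 / 175.38 = 7.40%.

New unemployment rate ≈ 7.40%.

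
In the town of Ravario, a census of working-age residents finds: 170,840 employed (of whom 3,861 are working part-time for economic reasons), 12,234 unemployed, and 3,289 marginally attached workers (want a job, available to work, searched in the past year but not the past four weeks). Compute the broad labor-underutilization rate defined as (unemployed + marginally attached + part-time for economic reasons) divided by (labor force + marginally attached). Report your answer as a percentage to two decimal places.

Labor force = 170,840 + 12,234 = 183,074.
Numerator = 12,234 + 3,289 + 3,861 = 19,384.
Denominator = 183,074 + 3,289 = 186,363.
Broad rate = 19,384 / 186,363 = 10.40%.

Broad underutilization rate ≈ 10.40%.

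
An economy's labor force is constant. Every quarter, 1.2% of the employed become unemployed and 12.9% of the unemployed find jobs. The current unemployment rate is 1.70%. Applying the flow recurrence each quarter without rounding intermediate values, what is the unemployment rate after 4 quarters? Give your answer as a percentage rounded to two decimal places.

Unemployment rate after four quarters ≈ 4.80%.

With a fixed labor force, u_{t+1} = u_t + s·(1−u_t) − f·u_t = u_t·(1−s−f) + s.
Here 1−s−f = 0.859 and s = 0.012.
u_1 = 0.017000 × 0.859 + 0.012 = 0.026603.
u_2 = 0.026603 × 0.859 + 0.012 = 0.034852.
u_3 = 0.034852 × 0.859 + 0.012 = 0.041938.
u_4 = 0.041938 × 0.859 + 0.012 = 0.048025.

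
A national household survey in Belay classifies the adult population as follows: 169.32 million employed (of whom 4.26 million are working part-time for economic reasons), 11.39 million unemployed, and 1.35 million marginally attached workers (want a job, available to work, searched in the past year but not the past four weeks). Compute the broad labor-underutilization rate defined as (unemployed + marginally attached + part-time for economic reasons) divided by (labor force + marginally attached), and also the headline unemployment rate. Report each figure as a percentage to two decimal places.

Labor force = 169.32 + 11.39 = 180.71 million.
Numerator = 11.39 + 1.35 + 4.26 = 17.00 million.
Denominator = 180.71 + 1.35 = 182.06 million.
Broad rate = 17.00 / 182.06 = 9.34%.
Headline unemployment rate = 11.39 / 180.71 = 6.30%.

Broad underutilization rate ≈ 9.34%; headline unemployment rate ≈ 6.30%.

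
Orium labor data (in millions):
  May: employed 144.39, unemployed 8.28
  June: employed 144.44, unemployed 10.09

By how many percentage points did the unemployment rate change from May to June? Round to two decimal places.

The unemployment rate changed by +1.11 percentage points.

May: labor force = 144.39 + 8.28 = 152.67; u = 8.28/152.67 = 5.42%.
June: labor force = 144.44 + 10.09 = 154.53; u = 10.09/154.53 = 6.53%.
Change = 6.53% − 5.42% = +1.11 pp.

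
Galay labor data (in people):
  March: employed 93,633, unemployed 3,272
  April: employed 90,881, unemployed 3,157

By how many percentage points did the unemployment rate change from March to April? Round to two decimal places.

March: labor force = 93,633 + 3,272 = 96,905; u = 3,272/96,905 = 3.38%.
April: labor force = 90,881 + 3,157 = 94,038; u = 3,157/94,038 = 3.36%.
Change = 3.36% − 3.38% = −0.02 pp.

The unemployment rate changed by −0.02 percentage points.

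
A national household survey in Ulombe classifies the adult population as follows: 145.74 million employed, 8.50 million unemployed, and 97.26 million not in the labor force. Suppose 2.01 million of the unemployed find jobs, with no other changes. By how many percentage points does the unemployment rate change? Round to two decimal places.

Initially, labor force = 145.74 + 8.50 = 154.24 million, so u = 8.50/154.24 = 5.51%.
After the change, unemployed falls and employed rises by 2.01; labor force unchanged → E = 147.75, U = 6.49, labor force = 154.24 million.
New unemployment rate = 6.49 / 154.24 = 4.21%.
Change = 4.21% − 5.51% = −1.30 percentage points.

The unemployment rate changes by −1.30 percentage points.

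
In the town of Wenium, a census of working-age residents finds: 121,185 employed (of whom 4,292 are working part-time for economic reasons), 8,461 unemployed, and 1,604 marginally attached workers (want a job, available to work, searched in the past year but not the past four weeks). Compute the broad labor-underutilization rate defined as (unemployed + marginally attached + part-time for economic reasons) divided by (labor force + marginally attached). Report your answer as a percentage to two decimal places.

Labor force = 121,185 + 8,461 = 129,646.
Numerator = 8,461 + 1,604 + 4,292 = 14,357.
Denominator = 129,646 + 1,604 = 131,250.
Broad rate = 14,357 / 131,250 = 10.94%.

Broad underutilization rate ≈ 10.94%.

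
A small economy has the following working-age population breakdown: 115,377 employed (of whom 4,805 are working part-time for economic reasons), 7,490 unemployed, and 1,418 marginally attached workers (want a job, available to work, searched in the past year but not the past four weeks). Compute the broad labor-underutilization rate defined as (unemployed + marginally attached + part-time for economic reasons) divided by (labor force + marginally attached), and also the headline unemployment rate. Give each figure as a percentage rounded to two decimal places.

Broad underutilization rate ≈ 11.03%; headline unemployment rate ≈ 6.10%.

Labor force = 115,377 + 7,490 = 122,867.
Numerator = 7,490 + 1,418 + 4,805 = 13,713.
Denominator = 122,867 + 1,418 = 124,285.
Broad rate = 13,713 / 124,285 = 11.03%.
Headline unemployment rate = 7,490 / 122,867 = 6.10%.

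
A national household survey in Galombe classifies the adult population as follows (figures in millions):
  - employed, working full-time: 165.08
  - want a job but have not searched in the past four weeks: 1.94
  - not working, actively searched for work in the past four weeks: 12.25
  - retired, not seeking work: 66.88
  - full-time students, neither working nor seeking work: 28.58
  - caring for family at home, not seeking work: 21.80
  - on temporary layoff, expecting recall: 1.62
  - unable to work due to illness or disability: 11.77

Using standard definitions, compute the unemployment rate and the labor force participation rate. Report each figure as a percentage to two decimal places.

Unemployment rate ≈ 7.75%; labor force participation rate ≈ 57.74%.

Employed = 165.08 million.
Unemployed = 12.25 + 1.62 = 13.87 million (jobless and actively searching, or on temporary layoff).
Labor force = 165.08 + 13.87 = 178.95 million.
Not in labor force = 1.94 + 66.88 + 28.58 + 21.80 + 11.77 = 130.97 million (those not working and not actively searching are outside the labor force — including those who want a job but have given up searching).
Civilian working-age population = 178.95 + 130.97 = 309.92 million.
Unemployment rate = 13.87 / 178.95 = 7.75%.
Labor force participation rate = 178.95 / 309.92 = 57.74%.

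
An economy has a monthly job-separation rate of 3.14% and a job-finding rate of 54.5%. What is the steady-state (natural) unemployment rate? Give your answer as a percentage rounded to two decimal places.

At steady state the flows balance: s·E = f·U, so U/(E+U) = s/(s+f).
u* = 3.14 / (3.14 + 54.5) = 3.14 / 57.64 = 5.45%.

Steady-state unemployment rate ≈ 5.45%.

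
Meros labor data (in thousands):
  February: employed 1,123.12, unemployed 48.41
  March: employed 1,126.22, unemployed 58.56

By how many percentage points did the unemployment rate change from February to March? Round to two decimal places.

The unemployment rate changed by +0.81 percentage points.

February: labor force = 1,123.12 + 48.41 = 1,171.53; u = 48.41/1,171.53 = 4.13%.
March: labor force = 1,126.22 + 58.56 = 1,184.78; u = 58.56/1,184.78 = 4.94%.
Change = 4.94% − 4.13% = +0.81 pp.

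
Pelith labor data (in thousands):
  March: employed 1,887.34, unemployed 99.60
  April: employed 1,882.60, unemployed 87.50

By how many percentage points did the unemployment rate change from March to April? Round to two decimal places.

March: labor force = 1,887.34 + 99.60 = 1,986.94; u = 99.60/1,986.94 = 5.01%.
April: labor force = 1,882.60 + 87.50 = 1,970.10; u = 87.50/1,970.10 = 4.44%.
Change = 4.44% − 5.01% = −0.57 pp.

The unemployment rate changed by −0.57 percentage points.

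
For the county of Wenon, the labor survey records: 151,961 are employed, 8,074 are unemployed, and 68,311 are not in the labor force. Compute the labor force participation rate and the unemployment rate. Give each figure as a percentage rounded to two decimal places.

Labor force participation rate ≈ 70.08%; unemployment rate ≈ 5.05%.

Labor force = employed + unemployed = 151,961 + 8,074 = 160,035.
Working-age population = 160,035 + 68,311 = 228,346.
Unemployment rate = 8,074 / 160,035 = 5.05%.
Labor force participation rate = 160,035 / 228,346 = 70.08%.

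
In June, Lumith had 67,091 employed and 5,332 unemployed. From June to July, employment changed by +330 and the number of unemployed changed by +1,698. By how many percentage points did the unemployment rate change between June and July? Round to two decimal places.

The unemployment rate changed by +2.08 percentage points.

June: labor force = 67,091 + 5,332 = 72,423; u = 5,332/72,423 = 7.36%.
July: labor force = 67,421 + 7,030 = 74,451; u = 7,030/74,451 = 9.44%.
Change = 9.44% − 7.36% = +2.08 pp.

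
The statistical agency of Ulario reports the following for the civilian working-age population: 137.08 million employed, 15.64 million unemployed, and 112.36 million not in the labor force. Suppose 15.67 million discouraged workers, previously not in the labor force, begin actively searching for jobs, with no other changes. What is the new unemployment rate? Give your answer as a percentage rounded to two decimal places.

New unemployment rate ≈ 18.59%.

Initially, labor force = 137.08 + 15.64 = 152.72 million, so u = 15.64/152.72 = 10.24%.
After the change, unemployed and labor force both rise by 15.67 → E = 137.08, U = 31.31, labor force = 168.39 million.
New unemployment rate = 31.31 / 168.39 = 18.59%.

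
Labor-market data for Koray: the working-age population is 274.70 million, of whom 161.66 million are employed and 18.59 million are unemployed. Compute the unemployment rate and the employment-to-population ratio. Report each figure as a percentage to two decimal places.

Labor force = employed + unemployed = 161.66 + 18.59 = 180.25 million.
Unemployment rate = 18.59 / 180.25 = 10.31%.
Employment-population ratio = 161.66 / 274.70 = 58.85%.

Unemployment rate ≈ 10.31%; employment-population ratio ≈ 58.85%.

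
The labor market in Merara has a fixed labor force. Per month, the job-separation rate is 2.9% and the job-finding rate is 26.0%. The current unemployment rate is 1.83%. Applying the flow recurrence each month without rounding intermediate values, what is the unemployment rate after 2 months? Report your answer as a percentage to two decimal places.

With a fixed labor force, u_{t+1} = u_t + s·(1−u_t) − f·u_t = u_t·(1−s−f) + s.
Here 1−s−f = 0.711 and s = 0.029.
u_1 = 0.018300 × 0.711 + 0.029 = 0.042011.
u_2 = 0.042011 × 0.711 + 0.029 = 0.058870.

Unemployment rate after two months ≈ 5.89%.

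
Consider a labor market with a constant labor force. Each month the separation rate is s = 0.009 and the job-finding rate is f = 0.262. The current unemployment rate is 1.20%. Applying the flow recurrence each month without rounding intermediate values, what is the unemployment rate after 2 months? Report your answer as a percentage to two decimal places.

With a fixed labor force, u_{t+1} = u_t + s·(1−u_t) − f·u_t = u_t·(1−s−f) + s.
Here 1−s−f = 0.729 and s = 0.009.
u_1 = 0.012000 × 0.729 + 0.009 = 0.017748.
u_2 = 0.017748 × 0.729 + 0.009 = 0.021938.

Unemployment rate after two months ≈ 2.19%.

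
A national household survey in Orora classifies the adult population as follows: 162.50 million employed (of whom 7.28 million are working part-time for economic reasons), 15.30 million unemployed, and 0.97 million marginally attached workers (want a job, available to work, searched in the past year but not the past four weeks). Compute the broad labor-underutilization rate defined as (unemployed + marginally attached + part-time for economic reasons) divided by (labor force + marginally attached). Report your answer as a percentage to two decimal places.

Broad underutilization rate ≈ 13.17%.

Labor force = 162.50 + 15.30 = 177.80 million.
Numerator = 15.30 + 0.97 + 7.28 = 23.55 million.
Denominator = 177.80 + 0.97 = 178.77 million.
Broad rate = 23.55 / 178.77 = 13.17%.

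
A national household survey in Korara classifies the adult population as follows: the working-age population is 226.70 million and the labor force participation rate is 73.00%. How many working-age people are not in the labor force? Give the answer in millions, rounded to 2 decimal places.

Share not in the labor force = 1 − 0.7300 = 0.2700.
Not in labor force = 0.2700 × 226.70 ≈ 61.21 million.

About 61.21 million are not in the labor force.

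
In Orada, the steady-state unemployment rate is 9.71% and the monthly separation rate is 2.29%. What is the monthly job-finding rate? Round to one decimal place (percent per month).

Job-finding rate ≈ 21.3% per month.

From u* = s/(s+f): f = s·(1−u)/u.
f = 2.29 × (1 − 0.0971) / 0.0971 = 2.0676 / 0.0971 ≈ 21.3% per month.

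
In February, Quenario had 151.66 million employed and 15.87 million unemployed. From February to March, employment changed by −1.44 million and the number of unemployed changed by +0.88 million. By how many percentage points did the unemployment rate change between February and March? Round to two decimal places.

February: labor force = 151.66 + 15.87 = 167.53; u = 15.87/167.53 = 9.47%.
March: labor force = 150.22 + 16.75 = 166.97; u = 16.75/166.97 = 10.03%.
Change = 10.03% − 9.47% = +0.56 pp.

The unemployment rate changed by +0.56 percentage points.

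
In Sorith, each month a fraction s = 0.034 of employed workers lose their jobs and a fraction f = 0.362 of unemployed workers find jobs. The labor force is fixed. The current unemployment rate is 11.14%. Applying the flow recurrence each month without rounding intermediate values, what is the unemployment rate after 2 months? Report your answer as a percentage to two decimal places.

Unemployment rate after two months ≈ 9.52%.

With a fixed labor force, u_{t+1} = u_t + s·(1−u_t) − f·u_t = u_t·(1−s−f) + s.
Here 1−s−f = 0.604 and s = 0.034.
u_1 = 0.111400 × 0.604 + 0.034 = 0.101286.
u_2 = 0.101286 × 0.604 + 0.034 = 0.095177.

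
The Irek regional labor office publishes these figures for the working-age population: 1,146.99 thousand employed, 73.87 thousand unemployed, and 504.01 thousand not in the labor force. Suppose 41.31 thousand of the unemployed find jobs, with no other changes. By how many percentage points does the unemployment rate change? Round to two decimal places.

The unemployment rate changes by −3.38 percentage points.

Initially, labor force = 1,146.99 + 73.87 = 1,220.86 thousand, so u = 73.87/1,220.86 = 6.05%.
After the change, unemployed falls and employed rises by 41.31; labor force unchanged → E = 1,188.30, U = 32.56, labor force = 1,220.86 thousand.
New unemployment rate = 32.56 / 1,220.86 = 2.67%.
Change = 2.67% − 6.05% = −3.38 percentage points.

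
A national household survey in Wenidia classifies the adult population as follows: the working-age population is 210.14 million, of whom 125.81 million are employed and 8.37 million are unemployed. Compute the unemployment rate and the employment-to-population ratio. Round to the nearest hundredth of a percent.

Unemployment rate ≈ 6.24%; employment-population ratio ≈ 59.87%.

Labor force = employed + unemployed = 125.81 + 8.37 = 134.18 million.
Unemployment rate = 8.37 / 134.18 = 6.24%.
Employment-population ratio = 125.81 / 210.14 = 59.87%.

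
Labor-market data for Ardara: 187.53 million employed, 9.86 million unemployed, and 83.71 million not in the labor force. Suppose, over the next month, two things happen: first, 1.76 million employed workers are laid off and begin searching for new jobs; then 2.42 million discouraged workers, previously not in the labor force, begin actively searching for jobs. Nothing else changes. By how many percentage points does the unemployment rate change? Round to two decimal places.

Initially, labor force = 187.53 + 9.86 = 197.39 million, so u = 9.86/197.39 = 5.00%.
After the first change, employed falls and unemployed rises by 1.76; labor force unchanged → E = 185.77, U = 11.62, labor force = 197.39 million.
After the second change, unemployed and labor force both rise by 2.42 → E = 185.77, U = 14.04, labor force = 199.81 million.
New unemployment rate = 14.04 / 199.81 = 7.03%.
Change = 7.03% − 5.00% = +2.03 percentage points.

The unemployment rate changes by +2.03 percentage points.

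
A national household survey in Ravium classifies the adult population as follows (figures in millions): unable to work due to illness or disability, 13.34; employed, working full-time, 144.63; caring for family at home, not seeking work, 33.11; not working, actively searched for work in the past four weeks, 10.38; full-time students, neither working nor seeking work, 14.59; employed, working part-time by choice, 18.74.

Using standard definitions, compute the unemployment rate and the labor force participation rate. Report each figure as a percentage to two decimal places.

Unemployment rate ≈ 5.97%; labor force participation rate ≈ 74.00%.

Employed = 144.63 + 18.74 = 163.37 million.
Unemployed = 10.38 million.
Labor force = 163.37 + 10.38 = 173.75 million.
Not in labor force = 13.34 + 33.11 + 14.59 = 61.04 million (those not working and not actively searching are outside the labor force).
Civilian working-age population = 173.75 + 61.04 = 234.79 million.
Unemployment rate = 10.38 / 173.75 = 5.97%.
Labor force participation rate = 173.75 / 234.79 = 74.00%.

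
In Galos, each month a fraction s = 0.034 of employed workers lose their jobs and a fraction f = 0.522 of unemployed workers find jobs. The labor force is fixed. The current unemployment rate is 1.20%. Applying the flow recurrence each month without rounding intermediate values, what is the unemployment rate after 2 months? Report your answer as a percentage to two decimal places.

Unemployment rate after two months ≈ 5.15%.

With a fixed labor force, u_{t+1} = u_t + s·(1−u_t) − f·u_t = u_t·(1−s−f) + s.
Here 1−s−f = 0.444 and s = 0.034.
u_1 = 0.012000 × 0.444 + 0.034 = 0.039328.
u_2 = 0.039328 × 0.444 + 0.034 = 0.051462.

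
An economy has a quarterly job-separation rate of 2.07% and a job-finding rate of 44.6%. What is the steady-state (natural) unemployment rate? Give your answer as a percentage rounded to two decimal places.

At steady state the flows balance: s·E = f·U, so U/(E+U) = s/(s+f).
u* = 2.07 / (2.07 + 44.6) = 2.07 / 46.67 = 4.44%.

Steady-state unemployment rate ≈ 4.44%.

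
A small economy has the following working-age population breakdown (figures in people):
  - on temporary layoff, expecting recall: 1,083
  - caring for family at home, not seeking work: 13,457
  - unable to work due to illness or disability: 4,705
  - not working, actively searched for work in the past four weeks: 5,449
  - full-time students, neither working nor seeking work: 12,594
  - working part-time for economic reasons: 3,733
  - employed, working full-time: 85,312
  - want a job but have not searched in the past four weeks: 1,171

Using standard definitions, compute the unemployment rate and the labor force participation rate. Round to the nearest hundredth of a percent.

Employed = 3,733 + 85,312 = 89,045 (anyone who worked, including part-time for economic reasons, counts as employed).
Unemployed = 1,083 + 5,449 = 6,532 (jobless and actively searching, or on temporary layoff).
Labor force = 89,045 + 6,532 = 95,577.
Not in labor force = 13,457 + 4,705 + 12,594 + 1,171 = 31,927 (those not working and not actively searching are outside the labor force — including those who want a job but have given up searching).
Civilian working-age population = 95,577 + 31,927 = 127,504.
Unemployment rate = 6,532 / 95,577 = 6.83%.
Labor force participation rate = 95,577 / 127,504 = 74.96%.

Unemployment rate ≈ 6.83%; labor force participation rate ≈ 74.96%.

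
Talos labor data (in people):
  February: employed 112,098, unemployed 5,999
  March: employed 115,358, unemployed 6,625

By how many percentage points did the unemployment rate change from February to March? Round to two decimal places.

February: labor force = 112,098 + 5,999 = 118,097; u = 5,999/118,097 = 5.08%.
March: labor force = 115,358 + 6,625 = 121,983; u = 6,625/121,983 = 5.43%.
Change = 5.43% − 5.08% = +0.35 pp.

The unemployment rate changed by +0.35 percentage points.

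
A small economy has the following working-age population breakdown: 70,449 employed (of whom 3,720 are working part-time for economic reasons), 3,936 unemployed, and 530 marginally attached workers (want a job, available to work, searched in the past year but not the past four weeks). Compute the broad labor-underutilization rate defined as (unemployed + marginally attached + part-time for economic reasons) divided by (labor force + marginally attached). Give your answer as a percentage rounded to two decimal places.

Broad underutilization rate ≈ 10.93%.

Labor force = 70,449 + 3,936 = 74,385.
Numerator = 3,936 + 530 + 3,720 = 8,186.
Denominator = 74,385 + 530 = 74,915.
Broad rate = 8,186 / 74,915 = 10.93%.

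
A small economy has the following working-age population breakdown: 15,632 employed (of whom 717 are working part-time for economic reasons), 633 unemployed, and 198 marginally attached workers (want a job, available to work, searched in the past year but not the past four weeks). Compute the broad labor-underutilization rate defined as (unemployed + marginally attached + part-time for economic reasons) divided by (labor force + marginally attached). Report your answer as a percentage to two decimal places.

Broad underutilization rate ≈ 9.40%.

Labor force = 15,632 + 633 = 16,265.
Numerator = 633 + 198 + 717 = 1,548.
Denominator = 16,265 + 198 = 16,463.
Broad rate = 1,548 / 16,463 = 9.40%.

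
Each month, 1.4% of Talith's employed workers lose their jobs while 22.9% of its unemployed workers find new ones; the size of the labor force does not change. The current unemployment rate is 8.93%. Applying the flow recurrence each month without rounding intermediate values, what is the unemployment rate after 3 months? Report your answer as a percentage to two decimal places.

With a fixed labor force, u_{t+1} = u_t + s·(1−u_t) − f·u_t = u_t·(1−s−f) + s.
Here 1−s−f = 0.757 and s = 0.014.
u_1 = 0.089300 × 0.757 + 0.014 = 0.081600.
u_2 = 0.081600 × 0.757 + 0.014 = 0.075771.
u_3 = 0.075771 × 0.757 + 0.014 = 0.071359.

Unemployment rate after three months ≈ 7.14%.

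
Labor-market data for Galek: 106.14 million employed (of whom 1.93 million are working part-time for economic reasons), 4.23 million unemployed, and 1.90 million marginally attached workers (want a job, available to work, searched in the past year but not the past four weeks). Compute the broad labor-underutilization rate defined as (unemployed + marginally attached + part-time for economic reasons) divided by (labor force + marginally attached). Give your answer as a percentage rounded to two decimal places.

Labor force = 106.14 + 4.23 = 110.37 million.
Numerator = 4.23 + 1.90 + 1.93 = 8.06 million.
Denominator = 110.37 + 1.90 = 112.27 million.
Broad rate = 8.06 / 112.27 = 7.18%.

Broad underutilization rate ≈ 7.18%.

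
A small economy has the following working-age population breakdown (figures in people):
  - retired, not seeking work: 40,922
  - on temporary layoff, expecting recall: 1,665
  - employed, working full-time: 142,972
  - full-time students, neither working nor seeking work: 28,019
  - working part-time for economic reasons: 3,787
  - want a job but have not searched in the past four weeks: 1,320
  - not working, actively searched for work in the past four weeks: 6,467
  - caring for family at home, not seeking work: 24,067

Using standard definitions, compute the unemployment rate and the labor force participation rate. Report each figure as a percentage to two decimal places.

Employed = 142,972 + 3,787 = 146,759 (anyone who worked, including part-time for economic reasons, counts as employed).
Unemployed = 1,665 + 6,467 = 8,132 (jobless and actively searching, or on temporary layoff).
Labor force = 146,759 + 8,132 = 154,891.
Not in labor force = 40,922 + 28,019 + 1,320 + 24,067 = 94,328 (those not working and not actively searching are outside the labor force — including those who want a job but have given up searching).
Civilian working-age population = 154,891 + 94,328 = 249,219.
Unemployment rate = 8,132 / 154,891 = 5.25%.
Labor force participation rate = 154,891 / 249,219 = 62.15%.

Unemployment rate ≈ 5.25%; labor force participation rate ≈ 62.15%.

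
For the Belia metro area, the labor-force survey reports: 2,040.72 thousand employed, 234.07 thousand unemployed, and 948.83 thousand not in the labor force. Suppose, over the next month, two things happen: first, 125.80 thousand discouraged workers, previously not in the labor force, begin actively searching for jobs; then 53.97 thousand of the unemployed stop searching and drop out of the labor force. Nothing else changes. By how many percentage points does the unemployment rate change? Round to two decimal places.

Initially, labor force = 2,040.72 + 234.07 = 2,274.79 thousand, so u = 234.07/2,274.79 = 10.29%.
After the first change, unemployed and labor force both rise by 125.80 → E = 2,040.72, U = 359.87, labor force = 2,400.59 thousand.
After the second change, unemployed and labor force both fall by 53.97 → E = 2,040.72, U = 305.90, labor force = 2,346.62 thousand.
New unemployment rate = 305.90 / 2,346.62 = 13.04%.
Change = 13.04% − 10.29% = +2.75 percentage points.

The unemployment rate changes by +2.75 percentage points.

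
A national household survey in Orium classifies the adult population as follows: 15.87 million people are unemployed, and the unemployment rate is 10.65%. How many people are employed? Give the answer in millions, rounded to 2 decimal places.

Labor force = U / u = 15.87 / 0.1065 ≈ 149.01 million.
Employed = labor force − unemployed = 149.01 − 15.87 = 133.14 million.

About 133.14 million are employed.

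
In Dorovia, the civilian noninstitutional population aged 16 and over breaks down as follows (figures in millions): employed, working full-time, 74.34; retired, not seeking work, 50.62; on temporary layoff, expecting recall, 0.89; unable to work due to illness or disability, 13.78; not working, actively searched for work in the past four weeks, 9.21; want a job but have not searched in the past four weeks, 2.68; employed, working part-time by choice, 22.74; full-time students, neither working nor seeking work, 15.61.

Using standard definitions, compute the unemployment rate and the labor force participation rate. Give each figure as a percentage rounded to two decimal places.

Unemployment rate ≈ 9.42%; labor force participation rate ≈ 56.45%.

Employed = 74.34 + 22.74 = 97.08 million.
Unemployed = 0.89 + 9.21 = 10.10 million (jobless and actively searching, or on temporary layoff).
Labor force = 97.08 + 10.10 = 107.18 million.
Not in labor force = 50.62 + 13.78 + 2.68 + 15.61 = 82.69 million (those not working and not actively searching are outside the labor force — including those who want a job but have given up searching).
Civilian working-age population = 107.18 + 82.69 = 189.87 million.
Unemployment rate = 10.10 / 107.18 = 9.42%.
Labor force participation rate = 107.18 / 189.87 = 56.45%.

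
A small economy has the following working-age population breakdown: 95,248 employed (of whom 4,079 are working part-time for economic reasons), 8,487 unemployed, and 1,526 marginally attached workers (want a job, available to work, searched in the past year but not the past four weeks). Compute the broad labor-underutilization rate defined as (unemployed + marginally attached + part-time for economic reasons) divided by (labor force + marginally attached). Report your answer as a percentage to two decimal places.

Broad underutilization rate ≈ 13.39%.

Labor force = 95,248 + 8,487 = 103,735.
Numerator = 8,487 + 1,526 + 4,079 = 14,092.
Denominator = 103,735 + 1,526 = 105,261.
Broad rate = 14,092 / 105,261 = 13.39%.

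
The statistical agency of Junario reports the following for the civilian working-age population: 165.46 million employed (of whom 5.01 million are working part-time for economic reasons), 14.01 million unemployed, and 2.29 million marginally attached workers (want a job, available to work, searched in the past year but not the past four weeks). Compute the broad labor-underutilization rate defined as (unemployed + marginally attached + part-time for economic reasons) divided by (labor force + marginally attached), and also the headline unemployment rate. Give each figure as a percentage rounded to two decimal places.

Labor force = 165.46 + 14.01 = 179.47 million.
Numerator = 14.01 + 2.29 + 5.01 = 21.31 million.
Denominator = 179.47 + 2.29 = 181.76 million.
Broad rate = 21.31 / 181.76 = 11.72%.
Headline unemployment rate = 14.01 / 179.47 = 7.81%.

Broad underutilization rate ≈ 11.72%; headline unemployment rate ≈ 7.81%.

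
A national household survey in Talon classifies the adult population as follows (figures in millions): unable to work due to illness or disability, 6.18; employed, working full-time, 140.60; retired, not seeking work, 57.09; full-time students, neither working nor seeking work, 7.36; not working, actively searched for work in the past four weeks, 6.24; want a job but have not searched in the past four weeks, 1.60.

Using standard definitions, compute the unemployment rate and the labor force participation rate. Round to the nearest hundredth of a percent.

Employed = 140.60 million.
Unemployed = 6.24 million.
Labor force = 140.60 + 6.24 = 146.84 million.
Not in labor force = 6.18 + 57.09 + 7.36 + 1.60 = 72.23 million (those not working and not actively searching are outside the labor force — including those who want a job but have given up searching).
Civilian working-age population = 146.84 + 72.23 = 219.07 million.
Unemployment rate = 6.24 / 146.84 = 4.25%.
Labor force participation rate = 146.84 / 219.07 = 67.03%.

Unemployment rate ≈ 4.25%; labor force participation rate ≈ 67.03%.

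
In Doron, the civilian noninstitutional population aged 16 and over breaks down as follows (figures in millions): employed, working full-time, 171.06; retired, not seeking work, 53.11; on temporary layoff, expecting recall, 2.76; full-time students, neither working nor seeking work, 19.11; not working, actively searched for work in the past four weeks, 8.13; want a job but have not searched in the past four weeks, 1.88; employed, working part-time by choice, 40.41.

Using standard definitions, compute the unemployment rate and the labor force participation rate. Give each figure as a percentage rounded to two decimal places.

Unemployment rate ≈ 4.90%; labor force participation rate ≈ 75.01%.

Employed = 171.06 + 40.41 = 211.47 million.
Unemployed = 2.76 + 8.13 = 10.89 million (jobless and actively searching, or on temporary layoff).
Labor force = 211.47 + 10.89 = 222.36 million.
Not in labor force = 53.11 + 19.11 + 1.88 = 74.10 million (those not working and not actively searching are outside the labor force — including those who want a job but have given up searching).
Civilian working-age population = 222.36 + 74.10 = 296.46 million.
Unemployment rate = 10.89 / 222.36 = 4.90%.
Labor force participation rate = 222.36 / 296.46 = 75.01%.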